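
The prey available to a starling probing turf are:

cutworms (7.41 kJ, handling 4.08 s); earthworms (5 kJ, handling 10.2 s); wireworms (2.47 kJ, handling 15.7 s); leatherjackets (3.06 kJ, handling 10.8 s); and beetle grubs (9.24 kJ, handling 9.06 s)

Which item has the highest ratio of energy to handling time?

cutworms

Profitability E/h (kJ/s): cutworms = 7.41/4.08 = 1.82, earthworms = 5/10.2 = 0.49, wireworms = 2.47/15.7 = 0.157, leatherjackets = 3.06/10.8 = 0.283, beetle grubs = 9.24/9.06 = 1.02.
Ranked: cutworms > beetle grubs > earthworms > leatherjackets > wireworms.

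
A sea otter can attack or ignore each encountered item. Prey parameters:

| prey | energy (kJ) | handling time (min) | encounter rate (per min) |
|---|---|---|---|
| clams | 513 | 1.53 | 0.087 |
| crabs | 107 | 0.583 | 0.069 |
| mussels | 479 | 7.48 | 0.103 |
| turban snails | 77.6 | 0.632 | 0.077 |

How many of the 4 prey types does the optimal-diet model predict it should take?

4

E/h in descending order: clams 335, crabs 184, turban snails 123, mussels 64 kJ/min. The optimal diet is the largest prefix of this list for which every included type satisfies E_i/h_i > R on the types above it.
Rate on top 1: 39.39. crabs: 184 > 39.39 → include.
Rate on top 2: 44.33. turban snails: 123 > 44.33 → include.
Rate on top 3: 47.45. mussels: 64 > 47.45 → include.
Optimal diet: clams, crabs, turban snails, mussels — 4 of 4 types.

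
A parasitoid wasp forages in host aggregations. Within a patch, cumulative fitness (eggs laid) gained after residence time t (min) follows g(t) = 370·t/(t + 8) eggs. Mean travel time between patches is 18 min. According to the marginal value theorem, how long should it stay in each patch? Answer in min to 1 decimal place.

Optimal t* satisfies g'(t*) = g(t*)/(T + t*).
g'(t) = 370·8/(t + 8)². Setting 370·8/(t+8)² = 370t/[(t+8)(18+t)] gives 8(18+t) = t(t+8), so t² = 8×18 = 144.
t* = √144 = 12 min.

12.0 min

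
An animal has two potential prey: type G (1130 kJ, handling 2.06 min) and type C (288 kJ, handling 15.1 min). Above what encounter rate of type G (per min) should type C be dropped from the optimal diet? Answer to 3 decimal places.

Drop type C once their profitability E₂/h₂ falls below the rate achievable on type G alone: E₂/h₂ = λE₁/(1 + λh₁).
Solve for λ: λE₁h₂ = E₂(1 + λh₁) → λ(E₁h₂ − E₂h₁) = E₂ → λ = E₂/(E₁h₂ − E₂h₁).
λ = 288/(1130×15.1 − 288×2.06) = 288/1.647e+04 = 0.01749 per min.

0.017 per min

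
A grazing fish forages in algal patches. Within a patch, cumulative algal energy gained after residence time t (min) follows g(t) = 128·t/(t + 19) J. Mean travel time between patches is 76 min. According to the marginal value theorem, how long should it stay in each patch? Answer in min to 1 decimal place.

38.0 min

Optimal t* satisfies g'(t*) = g(t*)/(T + t*).
g'(t) = 128·19/(t + 19)². Setting 128·19/(t+19)² = 128t/[(t+19)(76+t)] gives 19(76+t) = t(t+19), so t² = 19×76 = 1444.
t* = √1444 = 38 min.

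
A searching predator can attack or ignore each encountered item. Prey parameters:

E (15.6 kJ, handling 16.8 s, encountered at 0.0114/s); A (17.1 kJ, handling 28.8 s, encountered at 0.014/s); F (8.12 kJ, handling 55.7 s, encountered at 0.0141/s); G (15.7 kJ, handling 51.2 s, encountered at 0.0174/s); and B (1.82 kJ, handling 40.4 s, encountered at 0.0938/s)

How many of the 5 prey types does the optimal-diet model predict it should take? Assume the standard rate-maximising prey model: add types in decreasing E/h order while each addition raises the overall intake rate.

3

Profitabilities (E/h, kJ/s): E 0.929, A 0.594, G 0.307, F 0.146, B 0.045. Add prey in this order while the next type's profitability exceeds the intake rate on those already taken.
Rate on top 1: 0.1493. A: 0.594 > 0.1493 → include.
Rate on top 2: 0.2616. G: 0.307 > 0.2616 → include.
Rate on top 3: 0.2778. F: 0.146 < 0.2778 → exclude; stop.
Optimal diet: E, A, G — 3 of 5 types.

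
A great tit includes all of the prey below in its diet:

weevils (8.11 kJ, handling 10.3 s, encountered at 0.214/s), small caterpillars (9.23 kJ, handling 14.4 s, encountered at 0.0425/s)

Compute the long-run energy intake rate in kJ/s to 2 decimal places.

R = (0.214×8.11 + 0.0425×9.23) / (1 + 0.214×10.3 + 0.0425×14.4) = 2.128/3.816 = 0.5576 kJ/s.

0.56 kJ/s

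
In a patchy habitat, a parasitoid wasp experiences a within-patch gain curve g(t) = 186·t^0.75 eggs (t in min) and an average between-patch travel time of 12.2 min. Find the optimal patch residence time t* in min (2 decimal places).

36.60 min

Optimal t* satisfies g'(t*) = g(t*)/(T + t*).
g'(t) = 0.75·186·t^-0.25. Setting 0.75·186·t^-0.25 = 186·t^0.75/(12.2+t) gives 0.75(12.2+t) = t, so 0.25·t = 0.75×12.2.
t* = 0.75×12.2/0.25 = 36.6 min.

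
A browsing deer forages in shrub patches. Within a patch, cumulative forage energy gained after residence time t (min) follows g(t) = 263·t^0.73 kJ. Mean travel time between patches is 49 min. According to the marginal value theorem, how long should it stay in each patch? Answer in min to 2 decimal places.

By the marginal value theorem, leave when the instantaneous gain rate g'(t) equals the habitat-wide average g(t)/(T + t).
g'(t) = 0.73·263·t^-0.27. Setting 0.73·263·t^-0.27 = 263·t^0.73/(49+t) gives 0.73(49+t) = t, so 0.27·t = 0.73×49.
t* = 0.73×49/0.27 = 132.5 min.

132.48 min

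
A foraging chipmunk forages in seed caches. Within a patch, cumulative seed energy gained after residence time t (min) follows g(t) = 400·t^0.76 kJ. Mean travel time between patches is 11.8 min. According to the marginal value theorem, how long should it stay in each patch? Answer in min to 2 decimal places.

Optimal t* satisfies g'(t*) = g(t*)/(T + t*).
g'(t) = 0.76·400·t^-0.24. Setting 0.76·400·t^-0.24 = 400·t^0.76/(11.8+t) gives 0.76(11.8+t) = t, so 0.24·t = 0.76×11.8.
t* = 0.76×11.8/0.24 = 37.37 min.

37.37 min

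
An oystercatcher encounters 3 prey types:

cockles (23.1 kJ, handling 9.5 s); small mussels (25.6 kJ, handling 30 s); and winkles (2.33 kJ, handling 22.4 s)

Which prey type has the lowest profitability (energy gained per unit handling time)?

Profitability E/h (kJ/s): cockles = 23.1/9.5 = 2.43, small mussels = 25.6/30 = 0.853, winkles = 2.33/22.4 = 0.104.
Ranked: cockles > small mussels > winkles.

winkles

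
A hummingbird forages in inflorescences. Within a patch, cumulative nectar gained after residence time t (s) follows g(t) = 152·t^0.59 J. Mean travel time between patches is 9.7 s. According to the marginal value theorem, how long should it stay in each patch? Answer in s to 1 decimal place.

By the marginal value theorem, leave when the instantaneous gain rate g'(t) equals the habitat-wide average g(t)/(T + t).
g'(t) = 0.59·152·t^-0.41. Setting 0.59·152·t^-0.41 = 152·t^0.59/(9.7+t) gives 0.59(9.7+t) = t, so 0.41·t = 0.59×9.7.
t* = 0.59×9.7/0.41 = 13.96 s.

14.0 s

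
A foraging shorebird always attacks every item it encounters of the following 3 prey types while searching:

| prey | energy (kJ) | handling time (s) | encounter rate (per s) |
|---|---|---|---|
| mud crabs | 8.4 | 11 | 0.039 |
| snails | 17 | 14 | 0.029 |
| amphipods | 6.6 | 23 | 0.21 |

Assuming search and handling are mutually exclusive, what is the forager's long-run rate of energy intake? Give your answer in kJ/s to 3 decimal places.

0.331 kJ/s

Energy encountered per unit search time: 0.039×8.4 + 0.029×17 + 0.21×6.6 = 2.207 kJ/s.
Handling time per unit search time: 0.039×11 + 0.029×14 + 0.21×23 = 5.665.
Rate = 2.207/(1 + 5.665) = 0.3311 kJ/s.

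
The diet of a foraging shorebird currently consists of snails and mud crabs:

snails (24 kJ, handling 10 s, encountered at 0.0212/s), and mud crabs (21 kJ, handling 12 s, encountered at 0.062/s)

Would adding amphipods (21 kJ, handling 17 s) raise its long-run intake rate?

Intake rate on the current diet: R = (0.0212×24 + 0.062×21) / (1 + 0.0212×10 + 0.062×12) = 1.811/1.956 = 0.9258 kJ/s.
Profitability of amphipods: 21/17 = 1.235 kJ/s.
1.235 > 0.9258, so adding amphipods raises the average — include it.

Yes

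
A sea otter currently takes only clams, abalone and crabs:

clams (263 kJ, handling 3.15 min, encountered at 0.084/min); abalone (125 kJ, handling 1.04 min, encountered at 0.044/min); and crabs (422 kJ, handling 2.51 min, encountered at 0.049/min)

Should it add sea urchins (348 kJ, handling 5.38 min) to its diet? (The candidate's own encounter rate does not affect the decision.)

On clams, abalone and crabs alone, R = ΣλE/(1+Σλh) = 48.27/1.433 = 33.68 kJ/min.
sea urchins: E/h = 348/5.38 = 64.68 kJ/min.
Since 64.68 > R, including sea urchins increases the long-run rate.

Yes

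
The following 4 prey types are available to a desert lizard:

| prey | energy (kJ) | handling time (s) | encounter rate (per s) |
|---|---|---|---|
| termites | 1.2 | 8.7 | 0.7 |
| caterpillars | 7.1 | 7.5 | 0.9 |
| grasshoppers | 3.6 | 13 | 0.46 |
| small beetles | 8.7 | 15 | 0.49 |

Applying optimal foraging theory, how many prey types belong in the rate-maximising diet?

Profitabilities (E/h, kJ/s): caterpillars 0.947, small beetles 0.58, grasshoppers 0.277, termites 0.138. Add prey in this order while the next type's profitability exceeds the intake rate on those already taken.
Rate on top 1: 0.8245. small beetles: 0.58 < 0.8245 → exclude; stop.
Optimal diet: caterpillars — 1 of 4 types.

1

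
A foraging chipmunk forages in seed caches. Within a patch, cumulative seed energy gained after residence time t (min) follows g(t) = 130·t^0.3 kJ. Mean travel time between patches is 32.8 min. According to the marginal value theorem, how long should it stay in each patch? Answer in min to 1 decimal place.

Optimal t* satisfies g'(t*) = g(t*)/(T + t*).
g'(t) = 0.3·130·t^-0.7. Setting 0.3·130·t^-0.7 = 130·t^0.3/(32.8+t) gives 0.3(32.8+t) = t, so 0.70·t = 0.3×32.8.
t* = 0.3×32.8/0.70 = 14.06 min.

14.1 min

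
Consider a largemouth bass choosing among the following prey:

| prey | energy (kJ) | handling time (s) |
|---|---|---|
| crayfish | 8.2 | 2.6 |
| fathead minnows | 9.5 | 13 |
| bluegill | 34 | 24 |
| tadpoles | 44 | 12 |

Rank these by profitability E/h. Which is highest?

In descending order of E/h:
tadpoles: 44/12 = 3.67 kJ/s
crayfish: 8.2/2.6 = 3.15 kJ/s
bluegill: 34/24 = 1.42 kJ/s
fathead minnows: 9.5/13 = 0.731 kJ/s

tadpoles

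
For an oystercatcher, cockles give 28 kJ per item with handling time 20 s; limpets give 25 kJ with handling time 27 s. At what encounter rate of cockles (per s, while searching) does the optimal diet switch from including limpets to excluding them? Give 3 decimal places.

0.098 per s

Drop limpets once their profitability E₂/h₂ falls below the rate achievable on cockles alone: E₂/h₂ = λE₁/(1 + λh₁).
Solve for λ: λE₁h₂ = E₂(1 + λh₁) → λ(E₁h₂ − E₂h₁) = E₂ → λ = E₂/(E₁h₂ − E₂h₁).
λ = 25/(28×27 − 25×20) = 25/256 = 0.09766 per s.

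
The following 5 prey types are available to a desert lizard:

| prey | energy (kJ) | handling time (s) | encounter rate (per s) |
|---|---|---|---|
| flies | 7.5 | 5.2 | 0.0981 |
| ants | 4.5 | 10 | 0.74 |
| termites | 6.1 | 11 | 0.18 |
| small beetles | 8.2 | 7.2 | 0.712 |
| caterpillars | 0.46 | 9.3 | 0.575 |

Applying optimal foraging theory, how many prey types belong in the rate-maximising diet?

2

Rank by E/h (kJ/s): flies 1.44, small beetles 1.14, termites 0.555, ants 0.45, caterpillars 0.0495. Include each in turn until the next type's E/h falls below the running intake rate.
Rate on top 1: 0.4872. small beetles: 1.14 > 0.4872 → include.
Rate on top 2: 0.9906. termites: 0.555 < 0.9906 → exclude; stop.
Optimal diet: flies, small beetles — 2 of 5 types.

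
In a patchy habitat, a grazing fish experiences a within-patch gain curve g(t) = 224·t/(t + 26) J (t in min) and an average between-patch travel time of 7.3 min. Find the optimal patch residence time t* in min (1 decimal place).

By the marginal value theorem, leave when the instantaneous gain rate g'(t) equals the habitat-wide average g(t)/(T + t).
g'(t) = 224·26/(t + 26)². Setting 224·26/(t+26)² = 224t/[(t+26)(7.3+t)] gives 26(7.3+t) = t(t+26), so t² = 26×7.3 = 189.8.
t* = √189.8 = 13.78 min.

13.8 min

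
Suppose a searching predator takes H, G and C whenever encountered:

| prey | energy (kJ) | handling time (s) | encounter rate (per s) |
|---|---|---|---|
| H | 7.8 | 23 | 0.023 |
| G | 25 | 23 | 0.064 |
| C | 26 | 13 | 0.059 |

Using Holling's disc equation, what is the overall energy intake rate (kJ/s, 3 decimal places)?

0.879 kJ/s

R = Σλ_iE_i / (1 + Σλ_ih_i)
Numerator: 0.023×7.8 + 0.064×25 + 0.059×26 = 3.313
Denominator: 1 + 0.023×23 + 0.064×23 + 0.059×13 = 3.768
R = 3.313/3.768 = 0.8794 kJ/s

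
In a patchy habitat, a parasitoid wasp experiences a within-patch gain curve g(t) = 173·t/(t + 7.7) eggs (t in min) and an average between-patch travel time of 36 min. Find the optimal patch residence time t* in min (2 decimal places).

By the marginal value theorem, leave when the instantaneous gain rate g'(t) equals the habitat-wide average g(t)/(T + t).
g'(t) = 173·7.7/(t + 7.7)². Setting 173·7.7/(t+7.7)² = 173t/[(t+7.7)(36+t)] gives 7.7(36+t) = t(t+7.7), so t² = 7.7×36 = 277.2.
t* = √277.2 = 16.65 min.

16.65 min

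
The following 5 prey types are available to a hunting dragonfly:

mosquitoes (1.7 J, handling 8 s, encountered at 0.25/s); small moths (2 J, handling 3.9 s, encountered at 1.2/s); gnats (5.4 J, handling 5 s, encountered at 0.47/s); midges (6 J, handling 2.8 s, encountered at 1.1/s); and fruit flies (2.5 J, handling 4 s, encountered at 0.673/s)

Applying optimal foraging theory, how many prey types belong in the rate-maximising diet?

1

Profitabilities (E/h, J/s): midges 2.14, gnats 1.08, fruit flies 0.625, small moths 0.513, mosquitoes 0.212. Add prey in this order while the next type's profitability exceeds the intake rate on those already taken.
Rate on top 1: 1.618. gnats: 1.08 < 1.618 → exclude; stop.
Optimal diet: midges — 1 of 5 types.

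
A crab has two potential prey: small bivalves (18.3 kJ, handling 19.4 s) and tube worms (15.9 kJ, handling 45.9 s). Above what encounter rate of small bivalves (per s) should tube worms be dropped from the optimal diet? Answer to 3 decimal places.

The zero-one rule: include tube worms iff E₂/h₂ > λE₁/(1+λh₁). Equality gives the switch point.
λE₁h₂ = E₂ + λE₂h₁ ⇒ λ = E₂/(E₁h₂ − E₂h₁) = 15.9/(840 − 308.5) = 0.02991 per s.

0.030 per s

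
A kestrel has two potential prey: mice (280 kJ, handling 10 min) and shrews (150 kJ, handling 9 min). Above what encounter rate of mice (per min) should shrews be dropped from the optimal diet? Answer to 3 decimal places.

Drop shrews once their profitability E₂/h₂ falls below the rate achievable on mice alone: E₂/h₂ = λE₁/(1 + λh₁).
Solve for λ: λE₁h₂ = E₂(1 + λh₁) → λ(E₁h₂ − E₂h₁) = E₂ → λ = E₂/(E₁h₂ − E₂h₁).
λ = 150/(280×9 − 150×10) = 150/1020 = 0.1471 per min.

0.147 per min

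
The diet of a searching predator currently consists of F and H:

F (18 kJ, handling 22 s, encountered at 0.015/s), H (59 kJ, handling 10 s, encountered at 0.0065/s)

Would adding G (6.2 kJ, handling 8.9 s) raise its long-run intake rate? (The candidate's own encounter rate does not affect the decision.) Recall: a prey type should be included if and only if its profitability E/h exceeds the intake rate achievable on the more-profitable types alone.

Yes

On F and H alone, R = ΣλE/(1+Σλh) = 0.6535/1.395 = 0.4685 kJ/s.
Profitability of G: 6.2/8.9 = 0.6966 kJ/s.
0.6966 > 0.4685, so adding G raises the average — include it.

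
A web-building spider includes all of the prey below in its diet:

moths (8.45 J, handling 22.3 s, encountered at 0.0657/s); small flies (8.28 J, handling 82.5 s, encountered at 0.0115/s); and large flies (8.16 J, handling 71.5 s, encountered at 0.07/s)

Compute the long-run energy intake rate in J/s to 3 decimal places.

0.145 J/s

R = Σλ_iE_i / (1 + Σλ_ih_i)
Numerator: 0.0657×8.45 + 0.0115×8.28 + 0.07×8.16 = 1.222
Denominator: 1 + 0.0657×22.3 + 0.0115×82.5 + 0.07×71.5 = 8.419
R = 1.222/8.419 = 0.1451 J/s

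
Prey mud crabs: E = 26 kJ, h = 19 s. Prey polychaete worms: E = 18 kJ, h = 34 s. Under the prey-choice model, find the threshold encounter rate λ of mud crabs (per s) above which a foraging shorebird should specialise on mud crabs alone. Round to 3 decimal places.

The zero-one rule: include polychaete worms iff E₂/h₂ > λE₁/(1+λh₁). Equality gives the switch point.
λE₁h₂ = E₂ + λE₂h₁ ⇒ λ = E₂/(E₁h₂ − E₂h₁) = 18/(884 − 342) = 0.03321 per s.

0.033 per s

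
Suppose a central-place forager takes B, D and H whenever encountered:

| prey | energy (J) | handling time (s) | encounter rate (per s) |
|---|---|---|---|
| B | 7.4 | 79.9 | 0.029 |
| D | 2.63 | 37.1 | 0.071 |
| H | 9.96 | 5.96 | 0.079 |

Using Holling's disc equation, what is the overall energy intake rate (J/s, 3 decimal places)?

0.185 J/s

Energy encountered per unit search time: 0.029×7.4 + 0.071×2.63 + 0.079×9.96 = 1.188 J/s.
Handling time per unit search time: 0.029×79.9 + 0.071×37.1 + 0.079×5.96 = 5.422.
Rate = 1.188/(1 + 5.422) = 0.185 J/s.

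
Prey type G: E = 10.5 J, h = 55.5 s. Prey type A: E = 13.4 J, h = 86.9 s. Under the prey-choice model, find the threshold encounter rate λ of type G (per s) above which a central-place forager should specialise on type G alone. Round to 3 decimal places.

0.079 per s

Drop type A once their profitability E₂/h₂ falls below the rate achievable on type G alone: E₂/h₂ = λE₁/(1 + λh₁).
Solve for λ: λE₁h₂ = E₂(1 + λh₁) → λ(E₁h₂ − E₂h₁) = E₂ → λ = E₂/(E₁h₂ − E₂h₁).
λ = 13.4/(10.5×86.9 − 13.4×55.5) = 13.4/168.8 = 0.07941 per s.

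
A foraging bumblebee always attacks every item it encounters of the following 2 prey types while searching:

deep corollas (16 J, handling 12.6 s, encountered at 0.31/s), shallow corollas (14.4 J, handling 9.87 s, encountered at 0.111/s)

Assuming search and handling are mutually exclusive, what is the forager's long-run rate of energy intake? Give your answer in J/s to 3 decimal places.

R = (0.31×16 + 0.111×14.4) / (1 + 0.31×12.6 + 0.111×9.87) = 6.558/6.002 = 1.093 J/s.

1.093 J/s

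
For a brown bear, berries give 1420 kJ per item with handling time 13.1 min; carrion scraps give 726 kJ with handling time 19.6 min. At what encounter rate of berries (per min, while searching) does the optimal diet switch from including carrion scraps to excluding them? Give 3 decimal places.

At the threshold, the rate on berries alone equals the profitability of carrion scraps: λ·1420/(1 + λ·13.1) = 726/19.6 = 37.04.
Rearranging, λ(1420 − 37.04×13.1) = 37.04, so λ = 37.04/934.8 = 0.03963 per min.

0.040 per min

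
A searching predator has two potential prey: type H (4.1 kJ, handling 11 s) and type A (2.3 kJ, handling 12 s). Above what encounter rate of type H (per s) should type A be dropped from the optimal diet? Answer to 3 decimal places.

At the threshold, the rate on type H alone equals the profitability of type A: λ·4.1/(1 + λ·11) = 2.3/12 = 0.1917.
Rearranging, λ(4.1 − 0.1917×11) = 0.1917, so λ = 0.1917/1.992 = 0.09623 per s.

0.096 per s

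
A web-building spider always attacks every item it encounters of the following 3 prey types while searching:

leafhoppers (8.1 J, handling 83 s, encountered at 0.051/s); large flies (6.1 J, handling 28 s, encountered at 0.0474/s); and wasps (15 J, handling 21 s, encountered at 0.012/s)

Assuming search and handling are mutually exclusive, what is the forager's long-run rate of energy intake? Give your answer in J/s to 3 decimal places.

Energy encountered per unit search time: 0.051×8.1 + 0.0474×6.1 + 0.012×15 = 0.8822 J/s.
Handling time per unit search time: 0.051×83 + 0.0474×28 + 0.012×21 = 5.812.
Rate = 0.8822/(1 + 5.812) = 0.1295 J/s.

0.130 J/s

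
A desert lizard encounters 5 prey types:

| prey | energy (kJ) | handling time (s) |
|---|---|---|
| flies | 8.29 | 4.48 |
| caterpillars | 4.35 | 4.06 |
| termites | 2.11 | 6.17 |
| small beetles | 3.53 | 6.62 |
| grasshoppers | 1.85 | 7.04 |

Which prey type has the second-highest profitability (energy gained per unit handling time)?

caterpillars

In descending order of E/h:
flies: 8.29/4.48 = 1.85 kJ/s
caterpillars: 4.35/4.06 = 1.07 kJ/s
small beetles: 3.53/6.62 = 0.533 kJ/s
termites: 2.11/6.17 = 0.342 kJ/s
grasshoppers: 1.85/7.04 = 0.263 kJ/s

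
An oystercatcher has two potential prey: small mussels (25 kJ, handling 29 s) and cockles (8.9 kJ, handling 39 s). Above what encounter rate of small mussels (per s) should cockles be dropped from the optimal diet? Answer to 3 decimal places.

At the threshold, the rate on small mussels alone equals the profitability of cockles: λ·25/(1 + λ·29) = 8.9/39 = 0.2282.
Rearranging, λ(25 − 0.2282×29) = 0.2282, so λ = 0.2282/18.38 = 0.01241 per s.

0.012 per s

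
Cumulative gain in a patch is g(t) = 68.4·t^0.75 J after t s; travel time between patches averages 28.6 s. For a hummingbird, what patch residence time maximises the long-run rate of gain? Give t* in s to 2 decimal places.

Maximise g(t)/(T+t): set derivative to zero → g'(t)(T+t) = g(t).
g'(t) = 0.75·68.4·t^-0.25. Setting 0.75·68.4·t^-0.25 = 68.4·t^0.75/(28.6+t) gives 0.75(28.6+t) = t, so 0.25·t = 0.75×28.6.
t* = 0.75×28.6/0.25 = 85.8 s.

85.80 s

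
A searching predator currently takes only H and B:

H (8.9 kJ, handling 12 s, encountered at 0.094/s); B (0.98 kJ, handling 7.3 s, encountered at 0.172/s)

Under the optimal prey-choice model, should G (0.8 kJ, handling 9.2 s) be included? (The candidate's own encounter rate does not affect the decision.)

On H and B alone, R = ΣλE/(1+Σλh) = 1.005/3.384 = 0.2971 kJ/s.
G: E/h = 0.8/9.2 = 0.08696 kJ/s.
Since 0.08696 < R, time spent handling G is better spent searching.

No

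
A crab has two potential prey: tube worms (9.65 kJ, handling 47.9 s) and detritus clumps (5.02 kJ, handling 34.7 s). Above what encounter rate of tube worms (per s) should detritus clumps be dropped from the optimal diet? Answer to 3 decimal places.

0.053 per s

The zero-one rule: include detritus clumps iff E₂/h₂ > λE₁/(1+λh₁). Equality gives the switch point.
λE₁h₂ = E₂ + λE₂h₁ ⇒ λ = E₂/(E₁h₂ − E₂h₁) = 5.02/(334.9 − 240.5) = 0.05318 per s.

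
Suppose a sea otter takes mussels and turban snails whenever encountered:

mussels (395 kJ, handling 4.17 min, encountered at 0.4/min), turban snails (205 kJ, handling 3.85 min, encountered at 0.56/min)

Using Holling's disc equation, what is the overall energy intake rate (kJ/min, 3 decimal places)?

R = Σλ_iE_i / (1 + Σλ_ih_i)
Numerator: 0.4×395 + 0.56×205 = 272.8
Denominator: 1 + 0.4×4.17 + 0.56×3.85 = 4.824
R = 272.8/4.824 = 56.55 kJ/min

56.551 kJ/min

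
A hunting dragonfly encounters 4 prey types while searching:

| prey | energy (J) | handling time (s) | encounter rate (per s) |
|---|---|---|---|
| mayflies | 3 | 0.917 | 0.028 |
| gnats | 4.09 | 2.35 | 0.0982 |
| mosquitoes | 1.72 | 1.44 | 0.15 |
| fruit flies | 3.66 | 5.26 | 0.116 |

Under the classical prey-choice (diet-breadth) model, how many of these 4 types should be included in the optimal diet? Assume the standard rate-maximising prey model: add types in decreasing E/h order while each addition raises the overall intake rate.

Rank by E/h (J/s): mayflies 3.27, gnats 1.74, mosquitoes 1.19, fruit flies 0.696. Include each in turn until the next type's E/h falls below the running intake rate.
Rate on top 1: 0.0819. gnats: 1.74 > 0.0819 → include.
Rate on top 2: 0.3865. mosquitoes: 1.19 > 0.3865 → include.
Rate on top 3: 0.505. fruit flies: 0.696 > 0.505 → include.
Optimal diet: mayflies, gnats, mosquitoes, fruit flies — 4 of 4 types.

4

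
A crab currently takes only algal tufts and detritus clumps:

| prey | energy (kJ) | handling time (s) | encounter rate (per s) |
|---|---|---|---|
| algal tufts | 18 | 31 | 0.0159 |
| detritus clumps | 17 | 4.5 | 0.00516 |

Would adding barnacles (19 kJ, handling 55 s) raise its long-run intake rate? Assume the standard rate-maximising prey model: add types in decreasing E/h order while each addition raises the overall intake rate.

Yes

On algal tufts and detritus clumps alone, R = ΣλE/(1+Σλh) = 0.3739/1.516 = 0.2466 kJ/s.
Profitability of barnacles: 19/55 = 0.3455 kJ/s.
Since 0.3455 > R, including barnacles increases the long-run rate.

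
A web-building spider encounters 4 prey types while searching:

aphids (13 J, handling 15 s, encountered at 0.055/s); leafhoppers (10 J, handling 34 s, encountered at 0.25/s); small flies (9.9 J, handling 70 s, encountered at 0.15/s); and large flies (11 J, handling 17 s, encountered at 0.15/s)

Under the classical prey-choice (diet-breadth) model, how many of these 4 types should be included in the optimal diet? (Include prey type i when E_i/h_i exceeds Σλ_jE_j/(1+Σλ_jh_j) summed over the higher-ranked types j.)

Profitabilities (E/h, J/s): aphids 0.867, large flies 0.647, leafhoppers 0.294, small flies 0.141. Add prey in this order while the next type's profitability exceeds the intake rate on those already taken.
Rate on top 1: 0.3918. large flies: 0.647 > 0.3918 → include.
Rate on top 2: 0.5406. leafhoppers: 0.294 < 0.5406 → exclude; stop.
Optimal diet: aphids, large flies — 2 of 4 types.

2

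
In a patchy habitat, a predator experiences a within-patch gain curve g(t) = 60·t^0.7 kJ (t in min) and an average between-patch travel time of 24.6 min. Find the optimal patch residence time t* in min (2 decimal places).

57.40 min

Optimal t* satisfies g'(t*) = g(t*)/(T + t*).
g'(t) = 0.7·60·t^-0.3. Setting 0.7·60·t^-0.3 = 60·t^0.7/(24.6+t) gives 0.7(24.6+t) = t, so 0.30·t = 0.7×24.6.
t* = 0.7×24.6/0.30 = 57.4 min.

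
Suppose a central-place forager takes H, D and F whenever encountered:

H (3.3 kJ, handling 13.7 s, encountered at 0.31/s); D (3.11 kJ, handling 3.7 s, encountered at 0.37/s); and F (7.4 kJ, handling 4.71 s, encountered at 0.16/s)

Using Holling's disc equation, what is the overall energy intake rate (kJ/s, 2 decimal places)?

Energy encountered per unit search time: 0.31×3.3 + 0.37×3.11 + 0.16×7.4 = 3.358 kJ/s.
Handling time per unit search time: 0.31×13.7 + 0.37×3.7 + 0.16×4.71 = 6.37.
Rate = 3.358/(1 + 6.37) = 0.4556 kJ/s.

0.46 kJ/s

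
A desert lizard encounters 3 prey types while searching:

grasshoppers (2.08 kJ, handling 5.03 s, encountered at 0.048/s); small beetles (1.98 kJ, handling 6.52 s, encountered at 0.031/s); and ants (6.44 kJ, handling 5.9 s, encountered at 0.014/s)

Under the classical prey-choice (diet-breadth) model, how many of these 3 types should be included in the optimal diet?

E/h in descending order: ants 1.09, grasshoppers 0.414, small beetles 0.304 kJ/s. The optimal diet is the largest prefix of this list for which every included type satisfies E_i/h_i > R on the types above it.
Rate on top 1: 0.08328. grasshoppers: 0.414 > 0.08328 → include.
Rate on top 2: 0.1435. small beetles: 0.304 > 0.1435 → include.
Optimal diet: ants, grasshoppers, small beetles — 3 of 3 types.

3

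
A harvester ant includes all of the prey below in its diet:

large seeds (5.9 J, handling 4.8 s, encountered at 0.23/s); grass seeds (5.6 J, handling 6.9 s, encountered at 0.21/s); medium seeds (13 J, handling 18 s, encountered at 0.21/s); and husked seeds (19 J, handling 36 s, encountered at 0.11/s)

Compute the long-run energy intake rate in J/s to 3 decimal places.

Energy encountered per unit search time: 0.23×5.9 + 0.21×5.6 + 0.21×13 + 0.11×19 = 7.353 J/s.
Handling time per unit search time: 0.23×4.8 + 0.21×6.9 + 0.21×18 + 0.11×36 = 10.29.
Rate = 7.353/(1 + 10.29) = 0.6511 J/s.

0.651 J/s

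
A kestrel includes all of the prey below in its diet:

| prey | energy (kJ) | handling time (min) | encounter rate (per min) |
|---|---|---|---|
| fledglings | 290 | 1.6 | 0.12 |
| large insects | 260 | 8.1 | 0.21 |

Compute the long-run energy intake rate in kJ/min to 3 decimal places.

Energy encountered per unit search time: 0.12×290 + 0.21×260 = 89.4 kJ/min.
Handling time per unit search time: 0.12×1.6 + 0.21×8.1 = 1.893.
Rate = 89.4/(1 + 1.893) = 30.9 kJ/min.

30.902 kJ/min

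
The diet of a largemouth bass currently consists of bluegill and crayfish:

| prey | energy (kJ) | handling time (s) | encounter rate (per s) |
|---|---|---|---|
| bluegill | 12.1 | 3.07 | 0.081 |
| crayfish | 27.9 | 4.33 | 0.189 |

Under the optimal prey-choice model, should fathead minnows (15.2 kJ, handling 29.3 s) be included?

No

Intake rate on the current diet: R = (0.081×12.1 + 0.189×27.9) / (1 + 0.081×3.07 + 0.189×4.33) = 6.253/2.067 = 3.025 kJ/s.
fathead minnows: E/h = 15.2/29.3 = 0.5188 kJ/s.
Since 0.5188 < R, time spent handling fathead minnows is better spent searching.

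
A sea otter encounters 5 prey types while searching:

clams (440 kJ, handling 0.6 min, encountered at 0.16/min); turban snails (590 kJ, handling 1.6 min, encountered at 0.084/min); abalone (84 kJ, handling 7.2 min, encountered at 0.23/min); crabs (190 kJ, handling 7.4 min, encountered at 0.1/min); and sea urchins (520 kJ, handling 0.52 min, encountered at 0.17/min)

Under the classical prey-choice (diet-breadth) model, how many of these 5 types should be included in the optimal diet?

Rank by E/h (kJ/min): sea urchins 1e+03, clams 733, turban snails 369, crabs 25.7, abalone 11.7. Include each in turn until the next type's E/h falls below the running intake rate.
Rate on top 1: 81.22. clams: 733 > 81.22 → include.
Rate on top 2: 134.1. turban snails: 369 > 134.1 → include.
Rate on top 3: 158. crabs: 25.7 < 158 → exclude; stop.
Optimal diet: sea urchins, clams, turban snails — 3 of 5 types.

3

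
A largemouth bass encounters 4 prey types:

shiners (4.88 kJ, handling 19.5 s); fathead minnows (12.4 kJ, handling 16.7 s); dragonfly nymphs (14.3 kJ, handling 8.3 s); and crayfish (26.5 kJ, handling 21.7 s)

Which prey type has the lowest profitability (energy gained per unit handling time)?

shiners

In descending order of E/h:
dragonfly nymphs: 14.3/8.3 = 1.72 kJ/s
crayfish: 26.5/21.7 = 1.22 kJ/s
fathead minnows: 12.4/16.7 = 0.743 kJ/s
shiners: 4.88/19.5 = 0.25 kJ/s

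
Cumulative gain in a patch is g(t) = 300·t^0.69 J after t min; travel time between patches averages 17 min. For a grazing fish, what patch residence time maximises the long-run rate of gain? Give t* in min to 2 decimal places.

37.84 min

Optimal t* satisfies g'(t*) = g(t*)/(T + t*).
g'(t) = 0.69·300·t^-0.31. Setting 0.69·300·t^-0.31 = 300·t^0.69/(17+t) gives 0.69(17+t) = t, so 0.31·t = 0.69×17.
t* = 0.69×17/0.31 = 37.84 min.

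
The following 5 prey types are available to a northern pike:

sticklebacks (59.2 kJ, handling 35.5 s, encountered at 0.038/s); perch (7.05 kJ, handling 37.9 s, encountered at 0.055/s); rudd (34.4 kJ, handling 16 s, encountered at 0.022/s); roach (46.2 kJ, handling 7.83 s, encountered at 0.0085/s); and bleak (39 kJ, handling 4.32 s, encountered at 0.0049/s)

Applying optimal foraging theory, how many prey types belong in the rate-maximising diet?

4

E/h in descending order: bleak 9.03, roach 5.9, rudd 2.15, sticklebacks 1.67, perch 0.186 kJ/s. The optimal diet is the largest prefix of this list for which every included type satisfies E_i/h_i > R on the types above it.
Rate on top 1: 0.1871. roach: 5.9 > 0.1871 → include.
Rate on top 2: 0.5367. rudd: 2.15 > 0.5367 → include.
Rate on top 3: 0.9312. sticklebacks: 1.67 > 0.9312 → include.
Rate on top 4: 1.287. perch: 0.186 < 1.287 → exclude; stop.
Optimal diet: bleak, roach, rudd, sticklebacks — 4 of 5 types.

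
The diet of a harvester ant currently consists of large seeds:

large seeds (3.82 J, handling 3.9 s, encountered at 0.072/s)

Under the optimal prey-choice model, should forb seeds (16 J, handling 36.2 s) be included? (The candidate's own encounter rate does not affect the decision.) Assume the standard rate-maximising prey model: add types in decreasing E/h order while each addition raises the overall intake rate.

Yes

On large seeds alone, R = ΣλE/(1+Σλh) = 0.275/1.281 = 0.2147 J/s.
Profitability of forb seeds: 16/36.2 = 0.442 J/s.
0.442 > 0.2147, so adding forb seeds raises the average — include it.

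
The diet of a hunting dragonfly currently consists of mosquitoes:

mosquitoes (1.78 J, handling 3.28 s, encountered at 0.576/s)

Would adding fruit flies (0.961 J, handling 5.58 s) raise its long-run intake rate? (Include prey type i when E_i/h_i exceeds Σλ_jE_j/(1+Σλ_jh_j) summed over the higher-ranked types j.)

Current rate: (0.576×1.78)/(1 + 0.576×3.28) = 0.3549 J/s.
fruit flies: E/h = 0.961/5.58 = 0.1722 J/s.
Since 0.1722 < R, time spent handling fruit flies is better spent searching.

No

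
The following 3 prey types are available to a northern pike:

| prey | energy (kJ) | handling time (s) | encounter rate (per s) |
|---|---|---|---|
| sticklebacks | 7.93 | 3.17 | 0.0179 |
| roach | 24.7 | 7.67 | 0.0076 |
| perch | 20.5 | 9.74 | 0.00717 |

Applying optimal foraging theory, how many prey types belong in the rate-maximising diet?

3

Rank by E/h (kJ/s): roach 3.22, sticklebacks 2.5, perch 2.1. Include each in turn until the next type's E/h falls below the running intake rate.
Rate on top 1: 0.1774. sticklebacks: 2.5 > 0.1774 → include.
Rate on top 2: 0.2957. perch: 2.1 > 0.2957 → include.
Optimal diet: roach, sticklebacks, perch — 3 of 3 types.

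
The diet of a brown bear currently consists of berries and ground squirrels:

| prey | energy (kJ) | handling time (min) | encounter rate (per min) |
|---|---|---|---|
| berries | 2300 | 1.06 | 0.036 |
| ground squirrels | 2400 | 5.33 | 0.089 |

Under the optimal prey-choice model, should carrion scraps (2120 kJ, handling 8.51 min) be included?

Yes

Current rate: (0.036×2300 + 0.089×2400)/(1 + 0.036×1.06 + 0.089×5.33) = 196 kJ/min.
Profitability of carrion scraps: 2120/8.51 = 249.1 kJ/min.
249.1 > 196, so adding carrion scraps raises the average — include it.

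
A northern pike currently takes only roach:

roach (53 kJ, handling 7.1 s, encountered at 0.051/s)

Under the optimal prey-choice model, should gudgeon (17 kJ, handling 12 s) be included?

Current rate: (0.051×53)/(1 + 0.051×7.1) = 1.984 kJ/s.
gudgeon: E/h = 17/12 = 1.417 kJ/s.
Since 1.417 < R, time spent handling gudgeon is better spent searching.

No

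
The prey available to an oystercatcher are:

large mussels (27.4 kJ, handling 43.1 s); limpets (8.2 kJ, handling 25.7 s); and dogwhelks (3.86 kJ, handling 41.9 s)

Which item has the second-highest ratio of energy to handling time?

limpets

In descending order of E/h:
large mussels: 27.4/43.1 = 0.636 kJ/s
limpets: 8.2/25.7 = 0.319 kJ/s
dogwhelks: 3.86/41.9 = 0.0921 kJ/s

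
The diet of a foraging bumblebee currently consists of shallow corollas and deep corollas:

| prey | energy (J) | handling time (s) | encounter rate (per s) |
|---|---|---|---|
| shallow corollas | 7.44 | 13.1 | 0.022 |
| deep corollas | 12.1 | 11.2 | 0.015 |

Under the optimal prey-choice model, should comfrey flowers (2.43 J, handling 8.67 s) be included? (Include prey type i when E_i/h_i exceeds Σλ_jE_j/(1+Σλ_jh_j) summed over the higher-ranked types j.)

Yes

Intake rate on the current diet: R = (0.022×7.44 + 0.015×12.1) / (1 + 0.022×13.1 + 0.015×11.2) = 0.3452/1.456 = 0.237 J/s.
comfrey flowers: E/h = 2.43/8.67 = 0.2803 J/s.
0.2803 > 0.237, so adding comfrey flowers raises the average — include it.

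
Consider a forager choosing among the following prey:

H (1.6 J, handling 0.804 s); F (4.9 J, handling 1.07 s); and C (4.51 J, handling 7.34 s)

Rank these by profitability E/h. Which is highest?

F

In descending order of E/h:
F: 4.9/1.07 = 4.58 J/s
H: 1.6/0.804 = 1.99 J/s
C: 4.51/7.34 = 0.614 J/s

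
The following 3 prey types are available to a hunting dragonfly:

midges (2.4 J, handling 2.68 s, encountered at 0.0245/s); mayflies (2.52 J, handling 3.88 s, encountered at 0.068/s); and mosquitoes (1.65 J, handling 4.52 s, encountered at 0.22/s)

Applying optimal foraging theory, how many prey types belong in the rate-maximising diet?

3

Profitabilities (E/h, J/s): midges 0.896, mayflies 0.649, mosquitoes 0.365. Add prey in this order while the next type's profitability exceeds the intake rate on those already taken.
Rate on top 1: 0.05518. mayflies: 0.649 > 0.05518 → include.
Rate on top 2: 0.1731. mosquitoes: 0.365 > 0.1731 → include.
Optimal diet: midges, mayflies, mosquitoes — 3 of 3 types.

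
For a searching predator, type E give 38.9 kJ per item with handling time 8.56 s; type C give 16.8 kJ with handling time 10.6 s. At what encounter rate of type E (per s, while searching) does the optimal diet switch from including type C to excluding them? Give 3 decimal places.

0.063 per s

Drop type C once their profitability E₂/h₂ falls below the rate achievable on type E alone: E₂/h₂ = λE₁/(1 + λh₁).
Solve for λ: λE₁h₂ = E₂(1 + λh₁) → λ(E₁h₂ − E₂h₁) = E₂ → λ = E₂/(E₁h₂ − E₂h₁).
λ = 16.8/(38.9×10.6 − 16.8×8.56) = 16.8/268.5 = 0.06256 per s.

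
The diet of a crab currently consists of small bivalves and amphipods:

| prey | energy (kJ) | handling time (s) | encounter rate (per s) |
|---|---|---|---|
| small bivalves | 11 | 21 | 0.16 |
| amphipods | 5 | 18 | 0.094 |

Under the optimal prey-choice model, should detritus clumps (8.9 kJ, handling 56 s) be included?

No

On small bivalves and amphipods alone, R = ΣλE/(1+Σλh) = 2.23/6.052 = 0.3685 kJ/s.
detritus clumps: E/h = 8.9/56 = 0.1589 kJ/s.
0.1589 < 0.3685, so adding detritus clumps would lower the average — exclude it.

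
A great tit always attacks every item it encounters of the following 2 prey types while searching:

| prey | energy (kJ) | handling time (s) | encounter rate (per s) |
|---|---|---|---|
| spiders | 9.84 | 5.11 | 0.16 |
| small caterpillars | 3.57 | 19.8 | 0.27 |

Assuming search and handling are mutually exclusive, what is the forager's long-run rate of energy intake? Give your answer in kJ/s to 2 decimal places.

0.35 kJ/s

Energy encountered per unit search time: 0.16×9.84 + 0.27×3.57 = 2.538 kJ/s.
Handling time per unit search time: 0.16×5.11 + 0.27×19.8 = 6.164.
Rate = 2.538/(1 + 6.164) = 0.3543 kJ/s.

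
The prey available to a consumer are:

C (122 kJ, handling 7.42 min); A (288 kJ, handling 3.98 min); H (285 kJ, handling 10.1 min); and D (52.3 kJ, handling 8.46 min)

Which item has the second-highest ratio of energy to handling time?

H

In descending order of E/h:
A: 288/3.98 = 72.4 kJ/min
H: 285/10.1 = 28.2 kJ/min
C: 122/7.42 = 16.4 kJ/min
D: 52.3/8.46 = 6.18 kJ/min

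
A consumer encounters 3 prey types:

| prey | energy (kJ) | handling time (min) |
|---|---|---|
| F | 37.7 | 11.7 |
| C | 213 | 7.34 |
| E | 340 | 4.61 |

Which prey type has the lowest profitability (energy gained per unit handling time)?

In descending order of E/h:
E: 340/4.61 = 73.8 kJ/min
C: 213/7.34 = 29 kJ/min
F: 37.7/11.7 = 3.22 kJ/min

F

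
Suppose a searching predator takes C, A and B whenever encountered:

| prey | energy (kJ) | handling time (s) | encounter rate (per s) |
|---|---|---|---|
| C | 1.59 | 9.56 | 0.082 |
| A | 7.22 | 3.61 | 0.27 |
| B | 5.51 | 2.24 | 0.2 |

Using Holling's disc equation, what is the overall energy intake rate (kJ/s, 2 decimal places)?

R = (0.082×1.59 + 0.27×7.22 + 0.2×5.51) / (1 + 0.082×9.56 + 0.27×3.61 + 0.2×2.24) = 3.182/3.207 = 0.9923 kJ/s.

0.99 kJ/s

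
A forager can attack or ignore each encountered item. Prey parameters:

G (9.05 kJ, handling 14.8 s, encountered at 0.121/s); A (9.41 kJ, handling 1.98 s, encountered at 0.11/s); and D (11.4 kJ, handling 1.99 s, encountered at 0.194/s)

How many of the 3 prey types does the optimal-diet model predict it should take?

Profitabilities (E/h, kJ/s): D 5.73, A 4.75, G 0.611. Add prey in this order while the next type's profitability exceeds the intake rate on those already taken.
Rate on top 1: 1.596. A: 4.75 > 1.596 → include.
Rate on top 2: 2.024. G: 0.611 < 2.024 → exclude; stop.
Optimal diet: D, A — 2 of 3 types.

2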